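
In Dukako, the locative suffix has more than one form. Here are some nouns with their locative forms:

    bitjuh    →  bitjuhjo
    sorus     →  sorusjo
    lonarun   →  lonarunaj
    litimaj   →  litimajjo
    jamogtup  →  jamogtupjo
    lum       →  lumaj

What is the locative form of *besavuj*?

besavujjo

Looking at the final consonant of each stem: -aj when the stem ends in a nasal (*lonarun*, *lum*); -jo when the stem ends in a non-nasal consonant (*bitjuh*, *sorus*, *litimaj*, *jamogtup*).
The final consonant of *besavuj* is /j/, which is non-nasal, so the suffix is -jo, giving *besavujjo*.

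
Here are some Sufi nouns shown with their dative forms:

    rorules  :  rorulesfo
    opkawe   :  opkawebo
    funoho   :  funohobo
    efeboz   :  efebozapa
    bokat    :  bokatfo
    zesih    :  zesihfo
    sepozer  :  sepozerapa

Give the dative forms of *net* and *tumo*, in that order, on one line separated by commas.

netfo, tumobo

Looking at the final sound of each stem: -fo when the stem ends in a voiceless consonant (*rorules*, *bokat*, *zesih*); -apa when the stem ends in a voiced consonant (*efeboz*, *sepozer*); -bo when the stem ends in a vowel (*opkawe*, *funoho*).
*net*: final sound = /t/, a voiceless consonant → -fo → *netfo*.
Since the final sound of *tumo* is /o/ (a vowel), it takes -bo, giving *tumobo*.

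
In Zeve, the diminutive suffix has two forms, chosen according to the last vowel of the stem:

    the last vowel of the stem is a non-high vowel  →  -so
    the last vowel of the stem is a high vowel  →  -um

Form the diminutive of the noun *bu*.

The last vowel of *bu* is /u/, which is a high vowel, so the suffix is -um, giving *buum*.

buum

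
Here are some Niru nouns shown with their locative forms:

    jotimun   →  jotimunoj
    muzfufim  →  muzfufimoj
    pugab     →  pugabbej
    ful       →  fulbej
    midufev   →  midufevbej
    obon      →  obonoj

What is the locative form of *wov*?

wovbej

Looking at the final consonant of each stem: -oj when the stem ends in a nasal (*jotimun*, *muzfufim*, *obon*); -bej when the stem ends in a non-nasal consonant (*pugab*, *ful*, *midufev*).
*wov* — final consonant /v/ (non-nasal) → -bej → *wovbej*.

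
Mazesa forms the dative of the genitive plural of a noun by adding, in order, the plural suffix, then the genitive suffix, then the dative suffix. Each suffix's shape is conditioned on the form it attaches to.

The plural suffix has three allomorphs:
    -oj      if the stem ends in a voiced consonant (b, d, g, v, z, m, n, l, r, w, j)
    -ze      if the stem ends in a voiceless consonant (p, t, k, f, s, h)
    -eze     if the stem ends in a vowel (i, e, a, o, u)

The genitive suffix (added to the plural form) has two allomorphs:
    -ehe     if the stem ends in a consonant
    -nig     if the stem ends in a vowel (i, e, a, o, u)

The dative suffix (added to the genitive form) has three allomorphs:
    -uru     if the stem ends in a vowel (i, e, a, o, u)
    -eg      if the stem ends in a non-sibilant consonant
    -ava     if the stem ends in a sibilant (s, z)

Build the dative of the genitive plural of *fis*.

fiszenigeg

*fis*: final sound = /s/, a voiceless consonant → -ze → *fisze*.
Since the final sound of the plural form *fisze* is /e/ (a vowel), it takes -nig, giving *fiszenig*.
Since the final sound of the genitive form *fiszenig* is /g/ (a non-sibilant consonant), it takes -eg, giving *fiszenigeg*.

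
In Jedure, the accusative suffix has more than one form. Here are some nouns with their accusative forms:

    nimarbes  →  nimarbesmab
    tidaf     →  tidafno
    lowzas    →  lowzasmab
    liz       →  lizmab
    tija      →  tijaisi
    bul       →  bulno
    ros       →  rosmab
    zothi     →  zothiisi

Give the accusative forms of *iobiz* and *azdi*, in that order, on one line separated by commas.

iobizmab, azdiisi

The pattern is sibilance of the final sound: -mab when the stem ends in a sibilant (*nimarbes*, *lowzas*, *liz*, *ros*); -no when the stem ends in a non-sibilant consonant (*tidaf*, *bul*); -isi when the stem ends in a vowel (*tija*, *zothi*).
Since the final sound of *iobiz* is /z/ (a sibilant), it takes -mab, giving *iobizmab*.
*azdi*: final sound = /i/, a vowel → -isi → *azdiisi*.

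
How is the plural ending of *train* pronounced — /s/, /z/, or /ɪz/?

/z/

The stem *train* ends in a voiced non-sibilant sound.
The plural suffix surfaces as /ɪz/ after sibilants, /s/ after other voiceless consonants, and /z/ after other voiced sounds.
So the plural -s on *train* is pronounced /z/.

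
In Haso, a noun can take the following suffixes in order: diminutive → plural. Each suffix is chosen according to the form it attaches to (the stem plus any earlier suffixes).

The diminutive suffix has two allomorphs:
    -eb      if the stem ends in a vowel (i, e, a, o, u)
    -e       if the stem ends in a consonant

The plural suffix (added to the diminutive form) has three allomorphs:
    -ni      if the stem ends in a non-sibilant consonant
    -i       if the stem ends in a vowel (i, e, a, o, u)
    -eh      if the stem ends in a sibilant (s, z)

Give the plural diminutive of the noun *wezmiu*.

wezmiuebni

*wezmiu*: final sound = /u/, a vowel → -eb → *wezmiueb*.
The final sound of the diminutive form *wezmiueb* is /b/, which is a non-sibilant consonant, so the plural suffix is -ni, giving *wezmiuebni*.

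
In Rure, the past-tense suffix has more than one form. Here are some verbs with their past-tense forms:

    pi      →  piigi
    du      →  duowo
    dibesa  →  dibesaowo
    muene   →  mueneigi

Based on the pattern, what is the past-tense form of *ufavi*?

The suffix is conditioned by the last vowel: -igi when the last vowel of the stem is a front vowel (*pi*, *muene*); -owo when the last vowel of the stem is a back vowel (*du*, *dibesa*).
*ufavi*: last vowel = /i/, a front vowel → -igi → *ufaviigi*.

ufaviigi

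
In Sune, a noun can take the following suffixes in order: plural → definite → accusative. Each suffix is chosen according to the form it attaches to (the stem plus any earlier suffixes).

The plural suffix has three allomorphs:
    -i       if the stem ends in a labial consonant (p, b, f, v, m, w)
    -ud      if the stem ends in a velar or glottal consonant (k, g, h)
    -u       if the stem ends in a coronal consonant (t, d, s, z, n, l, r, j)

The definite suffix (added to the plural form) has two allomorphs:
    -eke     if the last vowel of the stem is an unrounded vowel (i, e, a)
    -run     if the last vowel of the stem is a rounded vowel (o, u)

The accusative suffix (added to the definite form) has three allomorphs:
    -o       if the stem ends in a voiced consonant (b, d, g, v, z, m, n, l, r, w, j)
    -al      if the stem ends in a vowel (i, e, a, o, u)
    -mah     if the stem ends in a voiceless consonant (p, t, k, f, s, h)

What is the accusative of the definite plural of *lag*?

Since the final consonant of *lag* is /g/ (velar/glottal), it takes -ud, giving *lagud*.
The plural form *lagud* — last vowel /u/ (a rounded vowel) → -run → *lagudrun*.
Since the final sound of the definite form *lagudrun* is /n/ (a voiced consonant), it takes -o, giving *lagudruno*.

lagudruno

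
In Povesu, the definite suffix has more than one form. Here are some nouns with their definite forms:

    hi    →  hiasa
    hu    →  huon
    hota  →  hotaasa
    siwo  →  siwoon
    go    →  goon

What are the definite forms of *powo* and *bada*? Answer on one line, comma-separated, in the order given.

The pattern is rounding harmony: -on when the last vowel of the stem is a rounded vowel (*hu*, *siwo*, *go*); -asa when the last vowel of the stem is an unrounded vowel (*hi*, *hota*).
*powo* — last vowel /o/ (a rounded vowel) → -on → *powoon*.
Since the last vowel of *bada* is /a/ (an unrounded vowel), it takes -asa, giving *badaasa*.

powoon, badaasa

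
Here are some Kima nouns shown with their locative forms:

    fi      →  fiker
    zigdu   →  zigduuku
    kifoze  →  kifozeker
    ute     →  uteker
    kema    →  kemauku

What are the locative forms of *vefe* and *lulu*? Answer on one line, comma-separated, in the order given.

The pattern is front/back vowel harmony: -ker when the last vowel of the stem is a front vowel (*fi*, *kifoze*, *ute*); -uku when the last vowel of the stem is a back vowel (*zigdu*, *kema*).
*vefe* — last vowel /e/ (a front vowel) → -ker → *vefeker*.
Since the last vowel of *lulu* is /u/ (a back vowel), it takes -uku, giving *luluuku*.

vefeker, luluuku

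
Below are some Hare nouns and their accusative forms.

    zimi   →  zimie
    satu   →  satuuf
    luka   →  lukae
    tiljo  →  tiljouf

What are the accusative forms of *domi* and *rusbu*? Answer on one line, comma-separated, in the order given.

The suffix is conditioned by the last vowel: -uf when the last vowel of the stem is a rounded vowel (*satu*, *tiljo*); -e when the last vowel of the stem is an unrounded vowel (*zimi*, *luka*).
*domi* — last vowel /i/ (an unrounded vowel) → -e → *domie*.
*rusbu*: last vowel = /u/, a rounded vowel → -uf → *rusbuuf*.

domie, rusbuuf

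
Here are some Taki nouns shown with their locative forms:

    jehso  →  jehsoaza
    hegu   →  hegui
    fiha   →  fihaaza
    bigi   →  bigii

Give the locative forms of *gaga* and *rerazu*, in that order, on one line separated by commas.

gagaaza, rerazui

The suffix is conditioned by the last vowel: -i when the last vowel of the stem is a high vowel (*hegu*, *bigi*); -aza when the last vowel of the stem is a non-high vowel (*jehso*, *fiha*).
The last vowel of *gaga* is /a/, which is a non-high vowel, so the suffix is -aza, giving *gagaaza*.
*rerazu* — last vowel /u/ (a high vowel) → -i → *rerazui*.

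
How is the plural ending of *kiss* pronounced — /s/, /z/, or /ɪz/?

The stem *kiss* ends in a sibilant (/s, z, ʃ, ʒ, tʃ, dʒ/).
The plural suffix surfaces as /ɪz/ after sibilants, /s/ after other voiceless consonants, and /z/ after other voiced sounds.
So the plural -s on *kiss* is pronounced /ɪz/.

/ɪz/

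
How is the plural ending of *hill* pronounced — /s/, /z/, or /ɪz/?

The stem *hill* ends in a voiced non-sibilant sound.
The plural suffix surfaces as /ɪz/ after sibilants, /s/ after other voiceless consonants, and /z/ after other voiced sounds.
So the plural -s on *hill* is pronounced /z/.

/z/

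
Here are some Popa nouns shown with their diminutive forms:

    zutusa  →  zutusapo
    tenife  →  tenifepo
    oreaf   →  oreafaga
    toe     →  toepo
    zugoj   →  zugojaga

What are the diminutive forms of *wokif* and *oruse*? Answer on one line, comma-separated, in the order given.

wokifaga, orusepo

The pattern is consonant vs. vowel: -aga when the stem ends in a consonant (*oreaf*, *zugoj*); -po when the stem ends in a vowel (*zutusa*, *tenife*, *toe*).
Since the final sound of *wokif* is /f/ (a consonant), it takes -aga, giving *wokifaga*.
Since the final sound of *oruse* is /e/ (a vowel), it takes -po, giving *orusepo*.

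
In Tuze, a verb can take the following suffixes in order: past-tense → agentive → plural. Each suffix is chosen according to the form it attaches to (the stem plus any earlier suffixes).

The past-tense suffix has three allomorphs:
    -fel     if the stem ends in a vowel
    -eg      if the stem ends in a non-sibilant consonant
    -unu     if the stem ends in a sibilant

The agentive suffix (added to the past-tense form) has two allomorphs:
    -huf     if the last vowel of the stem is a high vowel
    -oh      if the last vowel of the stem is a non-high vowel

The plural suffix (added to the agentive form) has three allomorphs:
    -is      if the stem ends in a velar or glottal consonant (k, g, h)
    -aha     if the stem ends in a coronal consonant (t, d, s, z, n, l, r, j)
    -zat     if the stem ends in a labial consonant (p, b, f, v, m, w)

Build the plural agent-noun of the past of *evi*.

evifelohis

The final sound of *evi* is /i/, which is a vowel, so the past-tense suffix is -fel, giving *evifel*.
The past-tense form *evifel* — last vowel /e/ (a non-high vowel) → -oh → *evifeloh*.
Since the final consonant of the agentive form *evifeloh* is /h/ (velar/glottal), it takes -is, giving *evifelohis*.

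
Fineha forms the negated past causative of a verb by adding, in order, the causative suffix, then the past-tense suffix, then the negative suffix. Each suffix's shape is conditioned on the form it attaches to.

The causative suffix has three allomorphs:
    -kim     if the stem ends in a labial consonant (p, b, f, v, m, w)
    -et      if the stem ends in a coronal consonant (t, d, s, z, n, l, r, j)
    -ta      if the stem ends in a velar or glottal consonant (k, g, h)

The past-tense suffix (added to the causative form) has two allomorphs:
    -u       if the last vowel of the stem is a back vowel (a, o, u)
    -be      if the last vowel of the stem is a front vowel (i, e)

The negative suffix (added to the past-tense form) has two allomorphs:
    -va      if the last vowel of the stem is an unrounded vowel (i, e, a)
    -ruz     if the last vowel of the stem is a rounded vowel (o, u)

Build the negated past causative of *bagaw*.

bagawkimbeva

*bagaw* — final consonant /w/ (labial) → -kim → *bagawkim*.
The causative form *bagawkim* — last vowel /i/ (a front vowel) → -be → *bagawkimbe*.
Since the last vowel of the past-tense form *bagawkimbe* is /e/ (an unrounded vowel), it takes -va, giving *bagawkimbeva*.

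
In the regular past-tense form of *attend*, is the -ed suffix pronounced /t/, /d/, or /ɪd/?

/ɪd/

The stem *attend* ends in /t/ or /d/.
The -ed suffix is realized as /ɪd/ after /t, d/; as /t/ after other voiceless consonants; and as /d/ after other voiced sounds.
So -ed on *attend* is pronounced /ɪd/.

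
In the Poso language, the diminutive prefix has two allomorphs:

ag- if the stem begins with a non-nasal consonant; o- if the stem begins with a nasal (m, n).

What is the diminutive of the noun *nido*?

The first consonant of *nido* is /n/, which is a nasal, so the prefix is o-, giving *onido*.

onido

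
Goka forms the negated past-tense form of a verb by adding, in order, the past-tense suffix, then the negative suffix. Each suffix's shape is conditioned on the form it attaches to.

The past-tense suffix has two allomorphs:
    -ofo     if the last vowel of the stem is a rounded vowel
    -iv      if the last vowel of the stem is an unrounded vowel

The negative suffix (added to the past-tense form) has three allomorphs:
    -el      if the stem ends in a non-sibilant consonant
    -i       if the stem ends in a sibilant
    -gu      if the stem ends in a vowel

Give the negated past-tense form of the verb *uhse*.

uhseivel

The last vowel of *uhse* is /e/, which is an unrounded vowel, so the past-tense suffix is -iv, giving *uhseiv*.
The final sound of the past-tense form *uhseiv* is /v/, which is a non-sibilant consonant, so the negative suffix is -el, giving *uhseivel*.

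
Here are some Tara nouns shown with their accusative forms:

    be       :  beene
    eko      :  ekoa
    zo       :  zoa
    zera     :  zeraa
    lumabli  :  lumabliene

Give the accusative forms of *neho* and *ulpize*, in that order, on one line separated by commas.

nehoa, ulpizeene

Looking at the last vowel of each stem: -ene when the last vowel of the stem is a front vowel (*be*, *lumabli*); -a when the last vowel of the stem is a back vowel (*eko*, *zo*, *zera*).
Since the last vowel of *neho* is /o/ (a back vowel), it takes -a, giving *nehoa*.
*ulpize* — last vowel /e/ (a front vowel) → -ene → *ulpizeene*.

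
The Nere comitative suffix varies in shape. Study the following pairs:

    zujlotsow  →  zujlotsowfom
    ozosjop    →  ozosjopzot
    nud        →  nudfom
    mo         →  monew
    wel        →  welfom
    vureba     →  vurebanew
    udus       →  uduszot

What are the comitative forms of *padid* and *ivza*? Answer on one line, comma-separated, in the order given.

padidfom, ivzanew

The pattern is voicing of the final sound: -zot when the stem ends in a voiceless consonant (*ozosjop*, *udus*); -fom when the stem ends in a voiced consonant (*zujlotsow*, *nud*, *wel*); -new when the stem ends in a vowel (*mo*, *vureba*).
The final sound of *padid* is /d/, which is a voiced consonant, so the suffix is -fom, giving *padidfom*.
The final sound of *ivza* is /a/, which is a vowel, so the suffix is -new, giving *ivzanew*.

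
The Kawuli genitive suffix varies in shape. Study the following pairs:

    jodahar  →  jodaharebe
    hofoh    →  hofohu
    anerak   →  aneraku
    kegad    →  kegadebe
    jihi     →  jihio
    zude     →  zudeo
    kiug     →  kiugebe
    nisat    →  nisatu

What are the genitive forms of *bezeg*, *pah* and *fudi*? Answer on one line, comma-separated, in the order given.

The alternation tracks the final sound of the stem — -u when the stem ends in a voiceless consonant (*hofoh*, *anerak*, *nisat*); -ebe when the stem ends in a voiced consonant (*jodahar*, *kegad*, *kiug*); -o when the stem ends in a vowel (*jihi*, *zude*).
The final sound of *bezeg* is /g/, which is a voiced consonant, so the suffix is -ebe, giving *bezegebe*.
Since the final sound of *pah* is /h/ (a voiceless consonant), it takes -u, giving *pahu*.
The final sound of *fudi* is /i/, which is a vowel, so the suffix is -o, giving *fudio*.

bezegebe, pahu, fudio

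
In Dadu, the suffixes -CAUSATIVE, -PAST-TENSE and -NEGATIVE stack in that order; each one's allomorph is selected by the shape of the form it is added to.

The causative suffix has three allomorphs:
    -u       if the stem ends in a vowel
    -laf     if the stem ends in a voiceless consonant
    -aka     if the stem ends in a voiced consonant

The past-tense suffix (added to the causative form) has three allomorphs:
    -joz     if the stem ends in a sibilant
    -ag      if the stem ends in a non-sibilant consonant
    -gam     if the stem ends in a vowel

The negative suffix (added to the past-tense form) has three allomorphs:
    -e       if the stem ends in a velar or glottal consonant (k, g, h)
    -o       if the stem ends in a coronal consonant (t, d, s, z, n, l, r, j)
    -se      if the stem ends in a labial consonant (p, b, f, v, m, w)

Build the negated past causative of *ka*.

*ka*: final sound = /a/, a vowel → -u → *kau*.
The causative form *kau* — final sound /u/ (a vowel) → -gam → *kaugam*.
The final consonant of the past-tense form *kaugam* is /m/, which is labial, so the negative suffix is -se, giving *kaugamse*.

kaugamse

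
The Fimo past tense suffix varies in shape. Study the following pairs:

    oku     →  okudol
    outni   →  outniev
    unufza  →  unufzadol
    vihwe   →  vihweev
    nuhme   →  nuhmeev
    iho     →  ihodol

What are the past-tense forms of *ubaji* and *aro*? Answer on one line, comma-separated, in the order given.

Looking at the last vowel of each stem: -ev when the last vowel of the stem is a front vowel (*outni*, *vihwe*, *nuhme*); -dol when the last vowel of the stem is a back vowel (*oku*, *unufza*, *iho*).
Since the last vowel of *ubaji* is /i/ (a front vowel), it takes -ev, giving *ubajiev*.
*aro* — last vowel /o/ (a back vowel) → -dol → *arodol*.

ubajiev, arodol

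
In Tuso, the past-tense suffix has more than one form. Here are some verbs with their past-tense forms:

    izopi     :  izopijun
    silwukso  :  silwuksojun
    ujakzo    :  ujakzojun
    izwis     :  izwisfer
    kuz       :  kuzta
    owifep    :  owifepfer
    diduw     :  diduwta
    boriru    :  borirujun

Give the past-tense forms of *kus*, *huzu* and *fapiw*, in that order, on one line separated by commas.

The pattern is voicing of the final sound: -fer when the stem ends in a voiceless consonant (*izwis*, *owifep*); -ta when the stem ends in a voiced consonant (*kuz*, *diduw*); -jun when the stem ends in a vowel (*izopi*, *silwukso*, *ujakzo*, *boriru*).
Since the final sound of *kus* is /s/ (a voiceless consonant), it takes -fer, giving *kusfer*.
*huzu* — final sound /u/ (a vowel) → -jun → *huzujun*.
Since the final sound of *fapiw* is /w/ (a voiced consonant), it takes -ta, giving *fapiwta*.

kusfer, huzujun, fapiwta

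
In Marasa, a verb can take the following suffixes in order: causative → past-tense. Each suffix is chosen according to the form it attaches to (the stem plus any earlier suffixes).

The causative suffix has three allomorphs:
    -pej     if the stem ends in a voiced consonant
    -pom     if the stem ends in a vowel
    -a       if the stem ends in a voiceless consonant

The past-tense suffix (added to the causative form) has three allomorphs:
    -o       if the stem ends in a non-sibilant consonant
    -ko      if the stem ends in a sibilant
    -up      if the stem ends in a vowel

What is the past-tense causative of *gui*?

guipomo

Since the final sound of *gui* is /i/ (a vowel), it takes -pom, giving *guipom*.
The final sound of the causative form *guipom* is /m/, which is a non-sibilant consonant, so the past-tense suffix is -o, giving *guipomo*.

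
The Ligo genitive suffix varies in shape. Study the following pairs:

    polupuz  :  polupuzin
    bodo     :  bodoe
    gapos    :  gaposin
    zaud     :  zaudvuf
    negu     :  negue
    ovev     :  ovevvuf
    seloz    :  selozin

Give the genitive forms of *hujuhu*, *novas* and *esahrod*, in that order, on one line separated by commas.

The suffix is conditioned by the final sound: -in when the stem ends in a sibilant (*polupuz*, *gapos*, *seloz*); -vuf when the stem ends in a non-sibilant consonant (*zaud*, *ovev*); -e when the stem ends in a vowel (*bodo*, *negu*).
The final sound of *hujuhu* is /u/, which is a vowel, so the suffix is -e, giving *hujuhue*.
*novas*: final sound = /s/, a sibilant → -in → *novasin*.
*esahrod* — final sound /d/ (a non-sibilant consonant) → -vuf → *esahrodvuf*.

hujuhue, novasin, esahrodvuf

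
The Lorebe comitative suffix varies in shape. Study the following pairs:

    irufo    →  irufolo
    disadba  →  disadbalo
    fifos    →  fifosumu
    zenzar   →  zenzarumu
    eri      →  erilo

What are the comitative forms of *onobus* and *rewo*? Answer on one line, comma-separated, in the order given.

The pattern is consonant vs. vowel: -umu when the stem ends in a consonant (*fifos*, *zenzar*); -lo when the stem ends in a vowel (*irufo*, *disadba*, *eri*).
*onobus*: final sound = /s/, a consonant → -umu → *onobusumu*.
*rewo*: final sound = /o/, a vowel → -lo → *rewolo*.

onobusumu, rewolo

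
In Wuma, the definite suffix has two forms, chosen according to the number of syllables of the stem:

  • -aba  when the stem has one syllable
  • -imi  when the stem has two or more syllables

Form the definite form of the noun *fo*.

*fo* (one syllable) → -aba → *foaba*.

foaba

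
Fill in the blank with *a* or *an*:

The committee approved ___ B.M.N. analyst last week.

a

The indefinite article is chosen by the initial *sound* of the following word, not its spelling.
The initialism *B.M.N.* is read letter by letter; the first letter, B, is pronounced /biː/, which begins with a consonant sound.
So the article is *a*: The committee approved a B.M.N. analyst last week.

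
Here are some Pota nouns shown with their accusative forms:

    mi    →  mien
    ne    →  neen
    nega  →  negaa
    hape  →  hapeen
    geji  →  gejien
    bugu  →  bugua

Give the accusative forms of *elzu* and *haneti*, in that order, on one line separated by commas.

The alternation tracks the last vowel of the stem — -en when the last vowel of the stem is a front vowel (*mi*, *ne*, *hape*, *geji*); -a when the last vowel of the stem is a back vowel (*nega*, *bugu*).
Since the last vowel of *elzu* is /u/ (a back vowel), it takes -a, giving *elzua*.
Since the last vowel of *haneti* is /i/ (a front vowel), it takes -en, giving *hanetien*.

elzua, hanetien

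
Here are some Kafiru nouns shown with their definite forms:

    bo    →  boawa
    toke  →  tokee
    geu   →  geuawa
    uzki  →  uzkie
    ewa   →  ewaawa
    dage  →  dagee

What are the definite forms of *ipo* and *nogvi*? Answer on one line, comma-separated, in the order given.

ipoawa, nogvie

The suffix is conditioned by the last vowel: -e when the last vowel of the stem is a front vowel (*toke*, *uzki*, *dage*); -awa when the last vowel of the stem is a back vowel (*bo*, *geu*, *ewa*).
*ipo*: last vowel = /o/, a back vowel → -awa → *ipoawa*.
The last vowel of *nogvi* is /i/, which is a front vowel, so the suffix is -e, giving *nogvie*.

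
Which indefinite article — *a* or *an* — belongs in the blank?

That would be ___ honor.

The indefinite article is chosen by the initial *sound* of the following word, not its spelling.
*honor* begins with the sound /ɒ/ (silent h) — a vowel sound.
So the article is *an*: That would be an honor.

an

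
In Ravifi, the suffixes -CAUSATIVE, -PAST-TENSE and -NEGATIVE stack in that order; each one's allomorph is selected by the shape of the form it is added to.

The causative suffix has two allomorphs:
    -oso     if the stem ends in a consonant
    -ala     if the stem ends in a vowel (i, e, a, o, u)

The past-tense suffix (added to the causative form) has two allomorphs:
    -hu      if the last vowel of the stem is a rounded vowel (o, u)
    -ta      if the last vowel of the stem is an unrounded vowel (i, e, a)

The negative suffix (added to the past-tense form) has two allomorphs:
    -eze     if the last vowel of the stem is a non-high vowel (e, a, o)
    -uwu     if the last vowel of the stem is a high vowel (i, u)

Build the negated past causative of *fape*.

Since the final sound of *fape* is /e/ (a vowel), it takes -ala, giving *fapeala*.
The last vowel of the causative form *fapeala* is /a/, which is an unrounded vowel, so the past-tense suffix is -ta, giving *fapealata*.
The last vowel of the past-tense form *fapealata* is /a/, which is a non-high vowel, so the negative suffix is -eze, giving *fapealataeze*.

fapealataeze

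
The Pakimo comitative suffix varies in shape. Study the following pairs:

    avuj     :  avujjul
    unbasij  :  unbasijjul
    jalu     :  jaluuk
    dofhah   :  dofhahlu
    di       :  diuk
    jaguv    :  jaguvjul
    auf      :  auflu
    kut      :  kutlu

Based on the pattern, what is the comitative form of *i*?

iuk

Looking at the final sound of each stem: -lu when the stem ends in a voiceless consonant (*dofhah*, *auf*, *kut*); -jul when the stem ends in a voiced consonant (*avuj*, *unbasij*, *jaguv*); -uk when the stem ends in a vowel (*jalu*, *di*).
*i*: final sound = /i/, a vowel → -uk → *iuk*.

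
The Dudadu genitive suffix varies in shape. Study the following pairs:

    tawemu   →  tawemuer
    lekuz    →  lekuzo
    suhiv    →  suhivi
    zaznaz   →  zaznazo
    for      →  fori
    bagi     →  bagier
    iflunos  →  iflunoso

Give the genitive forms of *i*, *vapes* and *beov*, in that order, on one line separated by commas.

Looking at the final sound of each stem: -o when the stem ends in a sibilant (*lekuz*, *zaznaz*, *iflunos*); -i when the stem ends in a non-sibilant consonant (*suhiv*, *for*); -er when the stem ends in a vowel (*tawemu*, *bagi*).
*i*: final sound = /i/, a vowel → -er → *ier*.
Since the final sound of *vapes* is /s/ (a sibilant), it takes -o, giving *vapeso*.
Since the final sound of *beov* is /v/ (a non-sibilant consonant), it takes -i, giving *beovi*.

ier, vapeso, beovi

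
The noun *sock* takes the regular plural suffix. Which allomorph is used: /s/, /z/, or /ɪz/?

The stem *sock* ends in a voiceless non-sibilant consonant.
The plural suffix surfaces as /ɪz/ after sibilants, /s/ after other voiceless consonants, and /z/ after other voiced sounds.
So the plural -s on *sock* is pronounced /s/.

/s/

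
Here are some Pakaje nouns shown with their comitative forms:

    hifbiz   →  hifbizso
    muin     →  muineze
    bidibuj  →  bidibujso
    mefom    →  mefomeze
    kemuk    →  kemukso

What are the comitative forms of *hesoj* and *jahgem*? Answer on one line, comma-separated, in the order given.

hesojso, jahgemeze

Looking at the final consonant of each stem: -eze when the stem ends in a nasal (*muin*, *mefom*); -so when the stem ends in a non-nasal consonant (*hifbiz*, *bidibuj*, *kemuk*).
The final consonant of *hesoj* is /j/, which is non-nasal, so the suffix is -so, giving *hesojso*.
*jahgem*: final consonant = /m/, a nasal → -eze → *jahgemeze*.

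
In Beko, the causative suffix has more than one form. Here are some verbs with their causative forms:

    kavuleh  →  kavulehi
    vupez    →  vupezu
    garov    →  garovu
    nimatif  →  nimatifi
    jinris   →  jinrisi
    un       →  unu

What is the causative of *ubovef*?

ubovefi

The suffix is conditioned by the final consonant: -i when the stem ends in a voiceless consonant (*kavuleh*, *nimatif*, *jinris*); -u when the stem ends in a voiced consonant (*vupez*, *garov*, *un*).
Since the final consonant of *ubovef* is /f/ (voiceless), it takes -i, giving *ubovefi*.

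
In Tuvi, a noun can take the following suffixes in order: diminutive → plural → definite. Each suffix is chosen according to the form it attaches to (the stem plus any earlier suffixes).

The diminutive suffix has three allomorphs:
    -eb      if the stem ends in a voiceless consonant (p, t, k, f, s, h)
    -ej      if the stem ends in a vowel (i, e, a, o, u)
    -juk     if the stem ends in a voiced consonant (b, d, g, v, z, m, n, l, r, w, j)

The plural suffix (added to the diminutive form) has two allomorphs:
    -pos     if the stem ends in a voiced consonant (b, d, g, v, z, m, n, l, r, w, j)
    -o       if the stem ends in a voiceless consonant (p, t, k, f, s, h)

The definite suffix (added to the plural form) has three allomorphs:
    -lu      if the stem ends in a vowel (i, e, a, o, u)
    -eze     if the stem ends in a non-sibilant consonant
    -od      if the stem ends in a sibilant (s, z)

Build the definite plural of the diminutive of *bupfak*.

*bupfak* — final sound /k/ (a voiceless consonant) → -eb → *bupfakeb*.
The diminutive form *bupfakeb* — final consonant /b/ (voiced) → -pos → *bupfakebpos*.
The plural form *bupfakebpos* — final sound /s/ (a sibilant) → -od → *bupfakebposod*.

bupfakebposod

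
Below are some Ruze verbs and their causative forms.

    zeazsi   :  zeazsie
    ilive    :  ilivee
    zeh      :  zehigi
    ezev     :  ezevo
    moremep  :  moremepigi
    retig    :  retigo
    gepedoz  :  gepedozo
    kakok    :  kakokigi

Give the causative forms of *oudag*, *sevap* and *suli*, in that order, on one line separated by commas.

oudago, sevapigi, sulie

The pattern is voicing of the final sound: -igi when the stem ends in a voiceless consonant (*zeh*, *moremep*, *kakok*); -o when the stem ends in a voiced consonant (*ezev*, *retig*, *gepedoz*); -e when the stem ends in a vowel (*zeazsi*, *ilive*).
*oudag* — final sound /g/ (a voiced consonant) → -o → *oudago*.
Since the final sound of *sevap* is /p/ (a voiceless consonant), it takes -igi, giving *sevapigi*.
*suli*: final sound = /i/, a vowel → -e → *sulie*.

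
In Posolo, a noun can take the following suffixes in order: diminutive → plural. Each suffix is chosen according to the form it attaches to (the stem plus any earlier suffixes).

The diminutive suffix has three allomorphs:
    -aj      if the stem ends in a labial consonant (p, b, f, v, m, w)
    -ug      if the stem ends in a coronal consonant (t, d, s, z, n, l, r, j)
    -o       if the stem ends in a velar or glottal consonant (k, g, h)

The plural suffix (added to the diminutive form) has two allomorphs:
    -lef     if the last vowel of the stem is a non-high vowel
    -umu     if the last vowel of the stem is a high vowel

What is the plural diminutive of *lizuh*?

lizuholef

*lizuh*: final consonant = /h/, velar/glottal → -o → *lizuho*.
The last vowel of the diminutive form *lizuho* is /o/, which is a non-high vowel, so the plural suffix is -lef, giving *lizuholef*.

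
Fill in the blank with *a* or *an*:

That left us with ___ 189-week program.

The indefinite article is chosen by the initial *sound* of the following word, not its spelling.
The number *189* is spoken "one hundred …", beginning with /wʌn/ — a consonant sound.
So the article is *a*: That left us with a 189-week program.

a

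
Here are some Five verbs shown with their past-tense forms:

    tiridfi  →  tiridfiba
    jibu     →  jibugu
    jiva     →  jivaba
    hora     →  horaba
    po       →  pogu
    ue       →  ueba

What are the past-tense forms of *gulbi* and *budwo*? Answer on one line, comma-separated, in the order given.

Looking at the last vowel of each stem: -gu when the last vowel of the stem is a rounded vowel (*jibu*, *po*); -ba when the last vowel of the stem is an unrounded vowel (*tiridfi*, *jiva*, *hora*, *ue*).
*gulbi* — last vowel /i/ (an unrounded vowel) → -ba → *gulbiba*.
*budwo*: last vowel = /o/, a rounded vowel → -gu → *budwogu*.

gulbiba, budwogu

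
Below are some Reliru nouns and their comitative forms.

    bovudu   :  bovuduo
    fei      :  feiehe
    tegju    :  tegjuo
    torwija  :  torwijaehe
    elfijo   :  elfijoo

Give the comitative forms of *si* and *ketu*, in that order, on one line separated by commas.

siehe, ketuo

The pattern is rounding harmony: -o when the last vowel of the stem is a rounded vowel (*bovudu*, *tegju*, *elfijo*); -ehe when the last vowel of the stem is an unrounded vowel (*fei*, *torwija*).
The last vowel of *si* is /i/, which is an unrounded vowel, so the suffix is -ehe, giving *siehe*.
*ketu*: last vowel = /u/, a rounded vowel → -o → *ketuo*.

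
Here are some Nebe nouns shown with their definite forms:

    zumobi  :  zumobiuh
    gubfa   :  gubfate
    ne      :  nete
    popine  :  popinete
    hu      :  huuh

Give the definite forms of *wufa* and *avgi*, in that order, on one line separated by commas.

wufate, avgiuh

The suffix is conditioned by the last vowel: -uh when the last vowel of the stem is a high vowel (*zumobi*, *hu*); -te when the last vowel of the stem is a non-high vowel (*gubfa*, *ne*, *popine*).
The last vowel of *wufa* is /a/, which is a non-high vowel, so the suffix is -te, giving *wufate*.
The last vowel of *avgi* is /i/, which is a high vowel, so the suffix is -uh, giving *avgiuh*.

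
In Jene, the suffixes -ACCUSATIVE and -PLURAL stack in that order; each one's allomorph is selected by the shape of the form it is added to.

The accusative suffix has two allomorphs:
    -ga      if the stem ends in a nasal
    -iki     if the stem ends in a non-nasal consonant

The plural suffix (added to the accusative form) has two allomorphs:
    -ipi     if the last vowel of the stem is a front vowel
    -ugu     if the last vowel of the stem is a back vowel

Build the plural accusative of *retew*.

The final consonant of *retew* is /w/, which is non-nasal, so the accusative suffix is -iki, giving *retewiki*.
Since the last vowel of the accusative form *retewiki* is /i/ (a front vowel), it takes -ipi, giving *retewikiipi*.

retewikiipi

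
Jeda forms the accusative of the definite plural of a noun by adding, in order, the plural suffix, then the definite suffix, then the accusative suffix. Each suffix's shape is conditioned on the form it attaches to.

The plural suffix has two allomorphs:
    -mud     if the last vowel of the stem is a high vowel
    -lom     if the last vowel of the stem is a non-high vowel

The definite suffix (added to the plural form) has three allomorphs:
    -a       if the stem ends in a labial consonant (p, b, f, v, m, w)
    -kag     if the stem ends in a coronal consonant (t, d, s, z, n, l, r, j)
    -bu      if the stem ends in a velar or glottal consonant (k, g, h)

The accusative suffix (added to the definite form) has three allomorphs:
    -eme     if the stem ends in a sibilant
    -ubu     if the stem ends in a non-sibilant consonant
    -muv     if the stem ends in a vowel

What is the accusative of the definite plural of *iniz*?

inizmudkagubu

*iniz* — last vowel /i/ (a high vowel) → -mud → *inizmud*.
Since the final consonant of the plural form *inizmud* is /d/ (coronal), it takes -kag, giving *inizmudkag*.
The definite form *inizmudkag* — final sound /g/ (a non-sibilant consonant) → -ubu → *inizmudkagubu*.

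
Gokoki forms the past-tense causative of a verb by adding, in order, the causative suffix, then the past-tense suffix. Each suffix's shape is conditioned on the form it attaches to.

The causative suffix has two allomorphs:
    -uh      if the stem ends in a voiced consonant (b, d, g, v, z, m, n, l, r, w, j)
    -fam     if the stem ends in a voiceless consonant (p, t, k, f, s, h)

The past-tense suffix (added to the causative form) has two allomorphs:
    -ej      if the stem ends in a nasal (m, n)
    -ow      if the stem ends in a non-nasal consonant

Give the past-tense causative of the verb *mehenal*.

*mehenal*: final consonant = /l/, voiced → -uh → *mehenaluh*.
Since the final consonant of the causative form *mehenaluh* is /h/ (non-nasal), it takes -ow, giving *mehenaluhow*.

mehenaluhow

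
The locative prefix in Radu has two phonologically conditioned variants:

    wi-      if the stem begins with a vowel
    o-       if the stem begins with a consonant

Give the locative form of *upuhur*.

wiupuhur

*upuhur* — first sound /u/ (a vowel) → wi- → *wiupuhur*.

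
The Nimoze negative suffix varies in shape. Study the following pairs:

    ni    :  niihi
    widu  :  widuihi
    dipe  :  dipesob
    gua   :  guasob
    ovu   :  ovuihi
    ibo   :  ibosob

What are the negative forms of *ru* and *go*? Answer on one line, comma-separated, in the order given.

ruihi, gosob

The pattern is height harmony: -ihi when the last vowel of the stem is a high vowel (*ni*, *widu*, *ovu*); -sob when the last vowel of the stem is a non-high vowel (*dipe*, *gua*, *ibo*).
*ru* — last vowel /u/ (a high vowel) → -ihi → *ruihi*.
Since the last vowel of *go* is /o/ (a non-high vowel), it takes -sob, giving *gosob*.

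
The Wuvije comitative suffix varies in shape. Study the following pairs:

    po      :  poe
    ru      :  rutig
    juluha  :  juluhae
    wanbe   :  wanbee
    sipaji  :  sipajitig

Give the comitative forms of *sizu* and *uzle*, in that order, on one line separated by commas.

sizutig, uzlee

Looking at the last vowel of each stem: -tig when the last vowel of the stem is a high vowel (*ru*, *sipaji*); -e when the last vowel of the stem is a non-high vowel (*po*, *juluha*, *wanbe*).
The last vowel of *sizu* is /u/, which is a high vowel, so the suffix is -tig, giving *sizutig*.
The last vowel of *uzle* is /e/, which is a non-high vowel, so the suffix is -e, giving *uzlee*.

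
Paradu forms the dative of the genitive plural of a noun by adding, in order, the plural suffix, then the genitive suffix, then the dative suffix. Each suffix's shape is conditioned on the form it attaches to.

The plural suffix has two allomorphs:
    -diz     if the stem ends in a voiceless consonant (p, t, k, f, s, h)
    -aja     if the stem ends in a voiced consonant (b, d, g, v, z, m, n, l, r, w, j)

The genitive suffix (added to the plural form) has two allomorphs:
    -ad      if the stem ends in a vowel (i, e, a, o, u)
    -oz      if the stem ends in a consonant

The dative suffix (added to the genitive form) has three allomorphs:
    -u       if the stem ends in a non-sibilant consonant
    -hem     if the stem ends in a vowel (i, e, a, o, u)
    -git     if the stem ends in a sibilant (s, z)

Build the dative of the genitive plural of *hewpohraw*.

hewpohrawajaadu

*hewpohraw*: final consonant = /w/, voiced → -aja → *hewpohrawaja*.
Since the final sound of the plural form *hewpohrawaja* is /a/ (a vowel), it takes -ad, giving *hewpohrawajaad*.
The genitive form *hewpohrawajaad* — final sound /d/ (a non-sibilant consonant) → -u → *hewpohrawajaadu*.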